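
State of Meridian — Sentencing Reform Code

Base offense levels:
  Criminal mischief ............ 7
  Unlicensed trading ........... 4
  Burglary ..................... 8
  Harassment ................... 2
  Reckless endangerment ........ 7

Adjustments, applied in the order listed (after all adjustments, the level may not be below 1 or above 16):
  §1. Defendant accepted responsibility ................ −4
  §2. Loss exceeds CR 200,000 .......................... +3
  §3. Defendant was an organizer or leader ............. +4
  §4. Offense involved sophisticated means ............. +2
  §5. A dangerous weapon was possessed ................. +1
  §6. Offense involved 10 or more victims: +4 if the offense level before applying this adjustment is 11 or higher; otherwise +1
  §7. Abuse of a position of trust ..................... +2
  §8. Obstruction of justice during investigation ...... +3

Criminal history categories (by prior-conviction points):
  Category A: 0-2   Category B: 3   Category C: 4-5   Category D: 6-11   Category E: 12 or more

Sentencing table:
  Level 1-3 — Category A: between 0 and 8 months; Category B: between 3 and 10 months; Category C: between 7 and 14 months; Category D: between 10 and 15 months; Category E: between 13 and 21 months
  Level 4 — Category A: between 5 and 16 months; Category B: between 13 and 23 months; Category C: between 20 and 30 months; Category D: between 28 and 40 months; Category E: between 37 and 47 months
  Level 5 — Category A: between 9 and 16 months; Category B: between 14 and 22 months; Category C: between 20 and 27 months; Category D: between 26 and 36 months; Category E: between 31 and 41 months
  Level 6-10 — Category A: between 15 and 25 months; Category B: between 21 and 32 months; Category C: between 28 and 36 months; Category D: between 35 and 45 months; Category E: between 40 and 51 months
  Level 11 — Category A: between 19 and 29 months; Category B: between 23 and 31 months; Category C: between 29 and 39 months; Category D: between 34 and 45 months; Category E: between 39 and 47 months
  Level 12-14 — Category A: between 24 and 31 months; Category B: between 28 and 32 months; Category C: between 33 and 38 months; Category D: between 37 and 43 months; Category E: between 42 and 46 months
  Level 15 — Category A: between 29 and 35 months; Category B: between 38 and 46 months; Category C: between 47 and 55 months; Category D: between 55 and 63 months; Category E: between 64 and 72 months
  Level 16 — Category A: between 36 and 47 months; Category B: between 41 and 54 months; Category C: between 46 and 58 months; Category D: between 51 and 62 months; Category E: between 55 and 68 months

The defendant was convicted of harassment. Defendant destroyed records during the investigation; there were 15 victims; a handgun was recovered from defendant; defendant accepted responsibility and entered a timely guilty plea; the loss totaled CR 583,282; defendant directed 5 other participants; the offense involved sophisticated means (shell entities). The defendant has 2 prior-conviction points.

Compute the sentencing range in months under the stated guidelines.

24-31 months

Base offense level for harassment: 2.
§1 applies: 2 − 4 = -2.
§2 applies: -2 + 3 = 1.
§3 applies: 1 + 4 = 5.
§4 applies: 5 + 2 = 7.
§5 applies: 7 + 1 = 8.
§6 applies (level before this adjustment is 8 < 11, so +1): 8 + 1 = 9.
§8 applies: 9 + 3 = 12.
Final offense level: 12.
Criminal history: 2 prior points → Category A (0-2).
Level 12 falls in the 12-14 band.
Grid: Level 12-14 × Category A = 24-31 months.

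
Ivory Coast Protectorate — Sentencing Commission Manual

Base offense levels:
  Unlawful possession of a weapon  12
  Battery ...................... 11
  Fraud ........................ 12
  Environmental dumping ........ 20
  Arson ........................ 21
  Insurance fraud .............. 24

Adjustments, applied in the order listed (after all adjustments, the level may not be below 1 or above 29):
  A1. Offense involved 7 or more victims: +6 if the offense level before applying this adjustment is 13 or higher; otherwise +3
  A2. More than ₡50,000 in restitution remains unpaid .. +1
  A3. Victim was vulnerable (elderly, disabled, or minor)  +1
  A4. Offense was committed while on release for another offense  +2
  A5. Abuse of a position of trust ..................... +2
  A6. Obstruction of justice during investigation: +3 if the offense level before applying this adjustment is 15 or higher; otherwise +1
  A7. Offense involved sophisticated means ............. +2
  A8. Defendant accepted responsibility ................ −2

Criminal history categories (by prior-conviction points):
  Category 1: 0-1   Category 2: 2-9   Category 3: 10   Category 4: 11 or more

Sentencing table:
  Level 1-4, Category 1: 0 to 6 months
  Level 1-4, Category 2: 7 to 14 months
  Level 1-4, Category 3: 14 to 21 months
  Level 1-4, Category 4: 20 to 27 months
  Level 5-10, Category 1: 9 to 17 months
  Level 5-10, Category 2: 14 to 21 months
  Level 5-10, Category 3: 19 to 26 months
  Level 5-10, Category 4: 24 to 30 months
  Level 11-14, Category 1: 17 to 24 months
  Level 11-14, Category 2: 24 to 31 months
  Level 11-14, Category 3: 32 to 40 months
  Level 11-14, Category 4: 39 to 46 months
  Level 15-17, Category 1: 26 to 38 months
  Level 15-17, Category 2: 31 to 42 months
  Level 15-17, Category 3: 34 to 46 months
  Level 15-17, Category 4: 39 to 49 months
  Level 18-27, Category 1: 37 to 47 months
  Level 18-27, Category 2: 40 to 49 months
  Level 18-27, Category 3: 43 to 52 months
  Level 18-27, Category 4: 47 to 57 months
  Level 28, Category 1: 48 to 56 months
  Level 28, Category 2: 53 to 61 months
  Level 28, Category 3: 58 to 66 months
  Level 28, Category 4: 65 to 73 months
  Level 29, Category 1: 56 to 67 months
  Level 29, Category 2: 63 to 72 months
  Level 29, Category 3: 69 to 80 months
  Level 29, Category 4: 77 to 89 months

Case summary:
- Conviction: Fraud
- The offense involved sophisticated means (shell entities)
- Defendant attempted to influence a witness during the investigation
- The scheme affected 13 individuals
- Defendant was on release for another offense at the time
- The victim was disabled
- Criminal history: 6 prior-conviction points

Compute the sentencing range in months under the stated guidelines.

40-49 months

Base offense level for fraud: 12.
A1 applies (level before this adjustment is 12 < 13, so +3): 12 + 3 = 15.
A3 applies: 15 + 1 = 16.
A4 applies: 16 + 2 = 18.
A5 does not apply.
A6 applies (level before this adjustment is 18 ≥ 15, so +3): 18 + 3 = 21.
A7 applies: 21 + 2 = 23.
Final offense level: 23.
Criminal history: 6 prior points → Category 2 (2-9).
Level 23 falls in the 18-27 band.
Grid: Level 18-27 × Category 2 = 40-49 months.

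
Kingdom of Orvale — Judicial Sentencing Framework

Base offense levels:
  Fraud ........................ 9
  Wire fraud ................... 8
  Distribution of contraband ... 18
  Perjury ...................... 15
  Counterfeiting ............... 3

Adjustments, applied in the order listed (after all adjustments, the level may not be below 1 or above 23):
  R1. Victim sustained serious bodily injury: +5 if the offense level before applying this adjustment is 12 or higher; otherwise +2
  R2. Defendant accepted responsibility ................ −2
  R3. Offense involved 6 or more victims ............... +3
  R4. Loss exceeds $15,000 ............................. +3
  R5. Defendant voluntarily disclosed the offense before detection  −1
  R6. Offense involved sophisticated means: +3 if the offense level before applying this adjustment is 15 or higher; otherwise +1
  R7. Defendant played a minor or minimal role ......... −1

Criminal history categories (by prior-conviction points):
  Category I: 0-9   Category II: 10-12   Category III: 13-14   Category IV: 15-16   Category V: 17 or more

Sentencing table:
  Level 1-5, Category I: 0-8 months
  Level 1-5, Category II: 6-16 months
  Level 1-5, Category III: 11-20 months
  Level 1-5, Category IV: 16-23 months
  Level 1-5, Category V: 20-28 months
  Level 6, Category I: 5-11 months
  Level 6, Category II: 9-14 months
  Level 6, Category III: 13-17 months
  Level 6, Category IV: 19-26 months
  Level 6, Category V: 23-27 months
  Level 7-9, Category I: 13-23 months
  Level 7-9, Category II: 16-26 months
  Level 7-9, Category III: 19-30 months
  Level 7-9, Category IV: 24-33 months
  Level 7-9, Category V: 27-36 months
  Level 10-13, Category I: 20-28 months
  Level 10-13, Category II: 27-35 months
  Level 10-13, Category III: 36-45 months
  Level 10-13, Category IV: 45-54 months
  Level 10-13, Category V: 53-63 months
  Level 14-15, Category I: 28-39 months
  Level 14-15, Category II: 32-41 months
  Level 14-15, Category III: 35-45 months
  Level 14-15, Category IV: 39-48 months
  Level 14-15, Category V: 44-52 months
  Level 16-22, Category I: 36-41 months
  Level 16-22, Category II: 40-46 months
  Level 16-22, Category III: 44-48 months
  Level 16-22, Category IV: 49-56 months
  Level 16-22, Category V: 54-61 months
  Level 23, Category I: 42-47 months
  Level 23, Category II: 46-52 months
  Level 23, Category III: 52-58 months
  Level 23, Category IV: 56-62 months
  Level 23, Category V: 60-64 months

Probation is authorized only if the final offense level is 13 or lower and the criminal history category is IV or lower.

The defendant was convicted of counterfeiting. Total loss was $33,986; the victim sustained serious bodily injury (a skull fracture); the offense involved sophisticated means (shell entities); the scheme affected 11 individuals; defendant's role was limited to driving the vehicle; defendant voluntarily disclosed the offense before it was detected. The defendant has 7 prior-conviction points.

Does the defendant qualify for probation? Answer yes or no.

Base offense level for counterfeiting: 3.
R1 applies (level before this adjustment is 3 < 12, so +2): 3 + 2 = 5.
R2 does not apply.
R3 applies: 5 + 3 = 8.
R4 applies: 8 + 3 = 11.
R5 applies: 11 − 1 = 10.
R6 applies (level before this adjustment is 10 < 15, so +1): 10 + 1 = 11.
R7 applies: 11 − 1 = 10.
Final offense level: 10.
Criminal history: 7 prior points → Category I (0-9).
Level 10 falls in the 10-13 band.
Grid: Level 10-13 × Category I = 20-28 months.
Probation check: level 10 ≤ 13 and category I ≤ IV → eligible.

Yes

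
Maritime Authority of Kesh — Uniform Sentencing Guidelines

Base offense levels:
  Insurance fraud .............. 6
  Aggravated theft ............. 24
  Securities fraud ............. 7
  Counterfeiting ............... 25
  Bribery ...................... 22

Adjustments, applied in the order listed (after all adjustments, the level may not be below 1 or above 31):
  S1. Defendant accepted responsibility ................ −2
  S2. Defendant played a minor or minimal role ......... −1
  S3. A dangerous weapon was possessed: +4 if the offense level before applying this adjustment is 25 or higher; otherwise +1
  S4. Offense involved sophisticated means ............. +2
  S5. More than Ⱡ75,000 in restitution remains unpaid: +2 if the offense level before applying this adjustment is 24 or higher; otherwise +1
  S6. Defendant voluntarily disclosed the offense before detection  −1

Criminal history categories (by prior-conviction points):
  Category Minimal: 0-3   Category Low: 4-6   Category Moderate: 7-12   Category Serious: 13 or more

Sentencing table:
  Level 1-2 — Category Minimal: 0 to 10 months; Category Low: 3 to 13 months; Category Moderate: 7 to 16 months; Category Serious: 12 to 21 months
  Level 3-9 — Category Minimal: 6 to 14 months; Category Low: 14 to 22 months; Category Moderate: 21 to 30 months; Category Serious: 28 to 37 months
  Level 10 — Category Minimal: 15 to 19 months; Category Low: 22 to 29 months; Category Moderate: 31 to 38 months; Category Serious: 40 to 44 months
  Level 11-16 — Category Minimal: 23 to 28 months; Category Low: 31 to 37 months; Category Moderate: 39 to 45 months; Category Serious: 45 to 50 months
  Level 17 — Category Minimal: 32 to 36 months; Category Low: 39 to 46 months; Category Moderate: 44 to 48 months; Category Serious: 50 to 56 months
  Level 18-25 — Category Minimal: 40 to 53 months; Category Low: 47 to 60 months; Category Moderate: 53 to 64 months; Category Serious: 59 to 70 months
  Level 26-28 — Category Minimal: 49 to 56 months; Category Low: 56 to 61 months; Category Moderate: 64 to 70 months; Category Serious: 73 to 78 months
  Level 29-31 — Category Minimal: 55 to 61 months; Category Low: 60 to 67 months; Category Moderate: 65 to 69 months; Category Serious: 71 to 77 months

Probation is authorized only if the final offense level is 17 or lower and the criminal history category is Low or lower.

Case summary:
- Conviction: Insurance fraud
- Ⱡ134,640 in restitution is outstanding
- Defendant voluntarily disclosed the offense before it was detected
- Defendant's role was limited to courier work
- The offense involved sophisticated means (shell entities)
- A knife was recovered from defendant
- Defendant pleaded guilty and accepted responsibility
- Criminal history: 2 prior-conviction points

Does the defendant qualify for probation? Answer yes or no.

Yes

Base offense level for insurance fraud: 6.
S1 applies: 6 − 2 = 4.
S2 applies: 4 − 1 = 3.
S3 applies (level before this adjustment is 3 < 25, so +1): 3 + 1 = 4.
S4 applies: 4 + 2 = 6.
S5 applies (level before this adjustment is 6 < 24, so +1): 6 + 1 = 7.
S6 applies: 7 − 1 = 6.
Final offense level: 6.
Criminal history: 2 prior points → Category Minimal (0-3).
Level 6 falls in the 3-9 band.
Grid: Level 3-9 × Category Minimal = 6-14 months.
Probation check: level 6 ≤ 17 and category Minimal ≤ Low → eligible.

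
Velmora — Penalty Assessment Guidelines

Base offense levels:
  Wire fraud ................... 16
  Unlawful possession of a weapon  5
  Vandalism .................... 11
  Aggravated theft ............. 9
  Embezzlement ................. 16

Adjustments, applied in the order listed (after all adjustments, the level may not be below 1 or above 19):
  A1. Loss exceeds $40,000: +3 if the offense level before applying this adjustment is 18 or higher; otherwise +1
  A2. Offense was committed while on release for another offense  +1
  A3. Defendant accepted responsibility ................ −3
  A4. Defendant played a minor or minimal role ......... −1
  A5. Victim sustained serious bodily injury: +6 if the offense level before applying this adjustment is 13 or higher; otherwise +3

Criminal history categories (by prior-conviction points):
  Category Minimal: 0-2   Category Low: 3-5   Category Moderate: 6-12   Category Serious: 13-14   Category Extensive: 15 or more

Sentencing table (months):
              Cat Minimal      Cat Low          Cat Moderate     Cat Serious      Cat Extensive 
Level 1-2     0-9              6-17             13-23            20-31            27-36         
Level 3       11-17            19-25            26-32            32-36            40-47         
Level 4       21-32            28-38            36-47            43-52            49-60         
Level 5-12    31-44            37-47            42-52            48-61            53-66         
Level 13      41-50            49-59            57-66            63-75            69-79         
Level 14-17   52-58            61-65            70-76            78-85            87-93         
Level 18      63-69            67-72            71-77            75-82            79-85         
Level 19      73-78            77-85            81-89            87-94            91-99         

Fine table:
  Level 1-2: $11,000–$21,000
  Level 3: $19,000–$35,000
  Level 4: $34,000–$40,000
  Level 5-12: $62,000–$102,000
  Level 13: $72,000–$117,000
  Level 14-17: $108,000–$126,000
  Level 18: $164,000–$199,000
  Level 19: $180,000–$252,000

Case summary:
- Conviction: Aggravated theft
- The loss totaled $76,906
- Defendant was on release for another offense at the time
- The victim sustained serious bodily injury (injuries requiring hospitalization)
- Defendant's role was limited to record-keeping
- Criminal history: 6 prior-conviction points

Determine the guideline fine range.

$72,000–$117,000

Base offense level for aggravated theft: 9.
A1 applies (level before this adjustment is 9 < 18, so +1): 9 + 1 = 10.
A2 applies: 10 + 1 = 11.
A3 does not apply.
A4 applies: 11 − 1 = 10.
A5 applies (level before this adjustment is 10 < 13, so +3): 10 + 3 = 13.
Final offense level: 13.
Level 13 falls in the 13 band.
Fine table: Level 13 → $72,000–$117,000.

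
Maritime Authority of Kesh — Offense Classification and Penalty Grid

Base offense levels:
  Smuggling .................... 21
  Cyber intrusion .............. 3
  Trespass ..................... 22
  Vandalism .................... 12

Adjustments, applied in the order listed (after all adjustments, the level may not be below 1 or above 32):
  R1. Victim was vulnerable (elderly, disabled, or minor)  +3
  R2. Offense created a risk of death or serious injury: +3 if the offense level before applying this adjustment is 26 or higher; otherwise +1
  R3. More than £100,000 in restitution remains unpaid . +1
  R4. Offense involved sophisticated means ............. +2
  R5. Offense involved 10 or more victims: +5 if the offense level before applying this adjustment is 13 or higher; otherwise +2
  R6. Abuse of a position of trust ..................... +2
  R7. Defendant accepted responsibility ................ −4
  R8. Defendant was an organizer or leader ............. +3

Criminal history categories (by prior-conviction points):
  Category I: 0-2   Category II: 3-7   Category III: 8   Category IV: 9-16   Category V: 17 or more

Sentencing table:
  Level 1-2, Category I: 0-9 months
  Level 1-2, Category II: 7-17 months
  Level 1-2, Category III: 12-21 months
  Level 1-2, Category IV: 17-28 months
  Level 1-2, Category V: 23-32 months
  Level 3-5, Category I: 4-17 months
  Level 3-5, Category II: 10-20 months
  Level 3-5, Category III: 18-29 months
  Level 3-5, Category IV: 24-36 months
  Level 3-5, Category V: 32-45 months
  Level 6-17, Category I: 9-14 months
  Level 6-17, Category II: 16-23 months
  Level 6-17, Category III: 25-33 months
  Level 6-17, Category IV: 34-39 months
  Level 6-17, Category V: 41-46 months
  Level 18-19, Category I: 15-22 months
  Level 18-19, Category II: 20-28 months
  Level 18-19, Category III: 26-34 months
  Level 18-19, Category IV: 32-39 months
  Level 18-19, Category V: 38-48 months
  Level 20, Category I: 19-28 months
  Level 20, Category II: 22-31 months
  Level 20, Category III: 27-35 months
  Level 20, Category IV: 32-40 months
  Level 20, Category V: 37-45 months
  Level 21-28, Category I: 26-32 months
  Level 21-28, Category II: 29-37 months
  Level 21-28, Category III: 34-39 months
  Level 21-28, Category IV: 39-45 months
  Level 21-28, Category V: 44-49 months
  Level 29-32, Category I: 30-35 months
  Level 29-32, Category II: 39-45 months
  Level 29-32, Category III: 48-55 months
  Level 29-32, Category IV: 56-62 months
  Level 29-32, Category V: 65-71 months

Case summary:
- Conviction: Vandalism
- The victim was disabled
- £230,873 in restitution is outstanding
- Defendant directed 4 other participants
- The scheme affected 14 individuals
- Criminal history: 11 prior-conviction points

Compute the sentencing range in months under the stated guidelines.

39-45 months

Base offense level for vandalism: 12.
R1 applies: 12 + 3 = 15.
R2 does not apply.
R3 applies: 15 + 1 = 16.
R5 applies (level before this adjustment is 16 ≥ 13, so +5): 16 + 5 = 21.
R6 does not apply.
R8 applies: 21 + 3 = 24.
Final offense level: 24.
Criminal history: 11 prior points → Category IV (9-16).
Level 24 falls in the 21-28 band.
Grid: Level 21-28 × Category IV = 39-45 months.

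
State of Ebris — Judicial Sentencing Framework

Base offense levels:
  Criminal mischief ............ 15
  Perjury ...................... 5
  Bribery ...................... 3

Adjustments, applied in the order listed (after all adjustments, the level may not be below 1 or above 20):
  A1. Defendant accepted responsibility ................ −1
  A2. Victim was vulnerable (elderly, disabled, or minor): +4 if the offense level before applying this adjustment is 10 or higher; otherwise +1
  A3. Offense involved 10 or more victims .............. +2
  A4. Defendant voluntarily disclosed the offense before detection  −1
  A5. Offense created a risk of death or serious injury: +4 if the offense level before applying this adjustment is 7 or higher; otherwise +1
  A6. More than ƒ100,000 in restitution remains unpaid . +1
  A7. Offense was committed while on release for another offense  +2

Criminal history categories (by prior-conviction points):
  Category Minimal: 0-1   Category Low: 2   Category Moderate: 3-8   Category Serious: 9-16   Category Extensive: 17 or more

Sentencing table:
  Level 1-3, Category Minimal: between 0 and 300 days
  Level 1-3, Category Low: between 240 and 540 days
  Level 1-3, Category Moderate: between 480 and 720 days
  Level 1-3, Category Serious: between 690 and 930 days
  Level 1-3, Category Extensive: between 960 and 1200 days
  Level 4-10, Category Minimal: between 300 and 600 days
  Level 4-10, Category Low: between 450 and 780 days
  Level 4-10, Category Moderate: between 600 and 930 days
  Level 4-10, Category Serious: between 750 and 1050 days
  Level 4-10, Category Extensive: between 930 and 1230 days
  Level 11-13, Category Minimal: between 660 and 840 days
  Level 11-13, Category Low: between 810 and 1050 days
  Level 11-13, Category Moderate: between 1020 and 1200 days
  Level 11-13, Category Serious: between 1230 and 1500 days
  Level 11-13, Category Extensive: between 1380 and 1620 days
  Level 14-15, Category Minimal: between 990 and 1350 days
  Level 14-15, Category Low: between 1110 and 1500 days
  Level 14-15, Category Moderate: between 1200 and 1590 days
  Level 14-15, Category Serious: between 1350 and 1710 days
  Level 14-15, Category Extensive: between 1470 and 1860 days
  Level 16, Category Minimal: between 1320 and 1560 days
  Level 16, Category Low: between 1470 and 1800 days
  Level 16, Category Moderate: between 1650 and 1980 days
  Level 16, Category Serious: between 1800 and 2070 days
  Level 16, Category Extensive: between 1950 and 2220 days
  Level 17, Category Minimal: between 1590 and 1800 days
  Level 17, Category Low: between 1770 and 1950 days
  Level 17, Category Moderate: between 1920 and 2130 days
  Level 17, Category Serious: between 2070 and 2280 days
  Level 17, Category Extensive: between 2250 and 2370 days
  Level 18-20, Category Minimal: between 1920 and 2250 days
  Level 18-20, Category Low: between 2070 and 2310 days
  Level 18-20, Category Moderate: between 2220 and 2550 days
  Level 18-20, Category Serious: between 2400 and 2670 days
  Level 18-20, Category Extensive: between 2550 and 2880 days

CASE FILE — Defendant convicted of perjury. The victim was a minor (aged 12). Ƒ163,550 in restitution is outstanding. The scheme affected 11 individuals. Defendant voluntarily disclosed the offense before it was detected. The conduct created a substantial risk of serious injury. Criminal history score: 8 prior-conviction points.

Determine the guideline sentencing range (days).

Base offense level for perjury: 5.
A2 applies (level before this adjustment is 5 < 10, so +1): 5 + 1 = 6.
A3 applies: 6 + 2 = 8.
A4 applies: 8 − 1 = 7.
A5 applies (level before this adjustment is 7 ≥ 7, so +4): 7 + 4 = 11.
A6 applies: 11 + 1 = 12.
A7 does not apply.
Final offense level: 12.
Criminal history: 8 prior points → Category Moderate (3-8).
Level 12 falls in the 11-13 band.
Grid: Level 11-13 × Category Moderate = 1020-1200 days.

1020-1200 days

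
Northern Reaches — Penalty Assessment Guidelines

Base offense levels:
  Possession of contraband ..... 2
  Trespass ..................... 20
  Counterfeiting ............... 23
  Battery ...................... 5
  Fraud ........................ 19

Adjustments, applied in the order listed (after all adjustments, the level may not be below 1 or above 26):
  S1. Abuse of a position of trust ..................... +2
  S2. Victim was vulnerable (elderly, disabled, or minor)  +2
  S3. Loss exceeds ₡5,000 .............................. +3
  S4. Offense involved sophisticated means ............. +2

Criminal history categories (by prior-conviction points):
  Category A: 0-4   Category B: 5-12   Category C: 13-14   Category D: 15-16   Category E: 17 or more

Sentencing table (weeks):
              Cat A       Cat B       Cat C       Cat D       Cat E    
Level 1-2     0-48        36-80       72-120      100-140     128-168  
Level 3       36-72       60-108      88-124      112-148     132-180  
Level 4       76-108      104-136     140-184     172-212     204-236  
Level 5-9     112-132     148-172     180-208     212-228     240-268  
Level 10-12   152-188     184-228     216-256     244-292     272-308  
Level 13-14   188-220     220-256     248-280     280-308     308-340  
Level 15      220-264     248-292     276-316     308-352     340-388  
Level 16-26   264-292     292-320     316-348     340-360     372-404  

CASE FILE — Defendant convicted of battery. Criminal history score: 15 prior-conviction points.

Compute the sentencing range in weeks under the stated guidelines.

Base offense level for battery: 5.
Final offense level: 5.
Criminal history: 15 prior points → Category D (15-16).
Level 5 falls in the 5-9 band.
Grid: Level 5-9 × Category D = 212-228 weeks.

212-228 weeks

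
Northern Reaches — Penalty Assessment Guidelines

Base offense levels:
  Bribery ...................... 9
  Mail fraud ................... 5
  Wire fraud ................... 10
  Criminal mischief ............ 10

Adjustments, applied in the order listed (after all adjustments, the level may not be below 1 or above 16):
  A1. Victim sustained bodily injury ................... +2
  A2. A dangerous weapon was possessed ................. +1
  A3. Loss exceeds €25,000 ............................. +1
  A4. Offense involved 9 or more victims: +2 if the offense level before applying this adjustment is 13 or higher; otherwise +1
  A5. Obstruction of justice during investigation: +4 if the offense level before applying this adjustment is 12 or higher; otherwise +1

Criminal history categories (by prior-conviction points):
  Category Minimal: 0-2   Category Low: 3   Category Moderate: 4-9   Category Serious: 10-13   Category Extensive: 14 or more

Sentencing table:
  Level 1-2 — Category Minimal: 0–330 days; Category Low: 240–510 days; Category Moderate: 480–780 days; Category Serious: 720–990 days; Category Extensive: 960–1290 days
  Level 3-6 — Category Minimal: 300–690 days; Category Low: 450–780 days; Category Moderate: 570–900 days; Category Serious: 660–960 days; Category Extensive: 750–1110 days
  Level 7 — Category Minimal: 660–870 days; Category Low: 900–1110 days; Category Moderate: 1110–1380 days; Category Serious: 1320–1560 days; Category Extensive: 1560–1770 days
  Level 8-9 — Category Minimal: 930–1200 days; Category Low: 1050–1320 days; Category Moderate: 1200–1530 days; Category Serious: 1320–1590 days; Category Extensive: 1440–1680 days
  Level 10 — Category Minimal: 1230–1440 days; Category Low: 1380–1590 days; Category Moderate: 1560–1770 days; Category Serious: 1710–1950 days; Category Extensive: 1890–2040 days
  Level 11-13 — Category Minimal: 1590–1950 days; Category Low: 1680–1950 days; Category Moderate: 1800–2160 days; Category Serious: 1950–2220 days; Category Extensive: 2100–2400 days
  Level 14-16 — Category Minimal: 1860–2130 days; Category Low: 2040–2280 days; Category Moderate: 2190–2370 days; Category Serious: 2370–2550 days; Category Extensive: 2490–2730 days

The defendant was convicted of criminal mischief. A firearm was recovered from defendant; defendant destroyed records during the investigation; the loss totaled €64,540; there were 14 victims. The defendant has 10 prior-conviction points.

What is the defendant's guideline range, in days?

2370-2550 days

Base offense level for criminal mischief: 10.
A2 applies: 10 + 1 = 11.
A3 applies: 11 + 1 = 12.
A4 applies (level before this adjustment is 12 < 13, so +1): 12 + 1 = 13.
A5 applies (level before this adjustment is 13 ≥ 12, so +4): 13 + 4 = 17.
Level 17 exceeds the maximum of 16; capped at 16.
Final offense level: 16.
Criminal history: 10 prior points → Category Serious (10-13).
Level 16 falls in the 14-16 band.
Grid: Level 14-16 × Category Serious = 2370-2550 days.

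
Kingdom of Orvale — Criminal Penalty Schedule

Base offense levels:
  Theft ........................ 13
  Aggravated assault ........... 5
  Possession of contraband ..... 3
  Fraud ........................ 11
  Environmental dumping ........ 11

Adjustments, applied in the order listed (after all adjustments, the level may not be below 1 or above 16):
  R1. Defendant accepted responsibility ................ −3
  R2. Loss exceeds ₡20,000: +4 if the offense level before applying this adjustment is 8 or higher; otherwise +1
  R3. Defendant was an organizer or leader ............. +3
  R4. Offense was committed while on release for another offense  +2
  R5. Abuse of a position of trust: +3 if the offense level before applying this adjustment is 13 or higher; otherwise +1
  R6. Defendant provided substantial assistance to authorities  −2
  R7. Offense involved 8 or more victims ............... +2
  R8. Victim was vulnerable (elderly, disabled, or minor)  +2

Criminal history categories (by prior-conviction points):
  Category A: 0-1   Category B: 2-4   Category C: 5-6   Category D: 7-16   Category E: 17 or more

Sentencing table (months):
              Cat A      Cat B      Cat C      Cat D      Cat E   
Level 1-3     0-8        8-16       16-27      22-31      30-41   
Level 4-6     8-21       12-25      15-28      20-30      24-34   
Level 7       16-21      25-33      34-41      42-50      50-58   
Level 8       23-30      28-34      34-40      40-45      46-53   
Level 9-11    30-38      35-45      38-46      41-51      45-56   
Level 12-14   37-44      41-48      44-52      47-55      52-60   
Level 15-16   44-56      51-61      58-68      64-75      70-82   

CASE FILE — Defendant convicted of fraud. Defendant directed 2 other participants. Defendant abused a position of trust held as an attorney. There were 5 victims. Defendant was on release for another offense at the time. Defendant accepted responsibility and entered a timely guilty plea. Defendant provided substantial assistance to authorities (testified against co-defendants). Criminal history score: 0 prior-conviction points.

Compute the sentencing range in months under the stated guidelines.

Base offense level for fraud: 11.
R1 applies: 11 − 3 = 8.
R2 does not apply.
R3 applies: 8 + 3 = 11.
R4 applies: 11 + 2 = 13.
R5 applies (level before this adjustment is 13 ≥ 13, so +3): 13 + 3 = 16.
R6 applies: 16 − 2 = 14.
R8 does not apply.
Final offense level: 14.
Criminal history: 0 prior points → Category A (0-1).
Level 14 falls in the 12-14 band.
Grid: Level 12-14 × Category A = 37-44 months.

37-44 months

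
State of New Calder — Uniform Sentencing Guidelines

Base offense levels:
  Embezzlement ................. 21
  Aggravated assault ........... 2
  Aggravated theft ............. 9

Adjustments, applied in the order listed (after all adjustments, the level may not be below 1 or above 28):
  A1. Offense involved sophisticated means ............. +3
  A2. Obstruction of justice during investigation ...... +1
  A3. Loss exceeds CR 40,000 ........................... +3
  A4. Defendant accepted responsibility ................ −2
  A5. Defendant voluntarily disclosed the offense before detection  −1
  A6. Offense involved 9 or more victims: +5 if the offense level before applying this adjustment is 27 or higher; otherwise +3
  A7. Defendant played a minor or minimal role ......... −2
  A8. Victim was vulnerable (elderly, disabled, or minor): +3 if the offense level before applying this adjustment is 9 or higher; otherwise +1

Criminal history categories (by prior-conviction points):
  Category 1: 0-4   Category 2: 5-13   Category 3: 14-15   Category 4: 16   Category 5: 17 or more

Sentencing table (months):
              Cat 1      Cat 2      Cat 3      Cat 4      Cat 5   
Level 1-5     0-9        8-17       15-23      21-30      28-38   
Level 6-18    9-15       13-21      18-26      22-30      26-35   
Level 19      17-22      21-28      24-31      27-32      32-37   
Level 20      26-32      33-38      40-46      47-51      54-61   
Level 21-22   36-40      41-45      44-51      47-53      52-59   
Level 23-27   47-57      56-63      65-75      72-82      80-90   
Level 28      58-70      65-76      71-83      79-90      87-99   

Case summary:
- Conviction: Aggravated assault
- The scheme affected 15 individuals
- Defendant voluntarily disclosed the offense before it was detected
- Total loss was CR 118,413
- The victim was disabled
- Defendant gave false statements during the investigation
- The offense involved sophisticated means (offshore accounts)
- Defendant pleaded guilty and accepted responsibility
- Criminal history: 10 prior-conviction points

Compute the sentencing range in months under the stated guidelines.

Base offense level for aggravated assault: 2.
A1 applies: 2 + 3 = 5.
A2 applies: 5 + 1 = 6.
A3 applies: 6 + 3 = 9.
A4 applies: 9 − 2 = 7.
A5 applies: 7 − 1 = 6.
A6 applies (level before this adjustment is 6 < 27, so +3): 6 + 3 = 9.
A7 does not apply.
A8 applies (level before this adjustment is 9 ≥ 9, so +3): 9 + 3 = 12.
Final offense level: 12.
Criminal history: 10 prior points → Category 2 (5-13).
Level 12 falls in the 6-18 band.
Grid: Level 6-18 × Category 2 = 13-21 months.

13-21 months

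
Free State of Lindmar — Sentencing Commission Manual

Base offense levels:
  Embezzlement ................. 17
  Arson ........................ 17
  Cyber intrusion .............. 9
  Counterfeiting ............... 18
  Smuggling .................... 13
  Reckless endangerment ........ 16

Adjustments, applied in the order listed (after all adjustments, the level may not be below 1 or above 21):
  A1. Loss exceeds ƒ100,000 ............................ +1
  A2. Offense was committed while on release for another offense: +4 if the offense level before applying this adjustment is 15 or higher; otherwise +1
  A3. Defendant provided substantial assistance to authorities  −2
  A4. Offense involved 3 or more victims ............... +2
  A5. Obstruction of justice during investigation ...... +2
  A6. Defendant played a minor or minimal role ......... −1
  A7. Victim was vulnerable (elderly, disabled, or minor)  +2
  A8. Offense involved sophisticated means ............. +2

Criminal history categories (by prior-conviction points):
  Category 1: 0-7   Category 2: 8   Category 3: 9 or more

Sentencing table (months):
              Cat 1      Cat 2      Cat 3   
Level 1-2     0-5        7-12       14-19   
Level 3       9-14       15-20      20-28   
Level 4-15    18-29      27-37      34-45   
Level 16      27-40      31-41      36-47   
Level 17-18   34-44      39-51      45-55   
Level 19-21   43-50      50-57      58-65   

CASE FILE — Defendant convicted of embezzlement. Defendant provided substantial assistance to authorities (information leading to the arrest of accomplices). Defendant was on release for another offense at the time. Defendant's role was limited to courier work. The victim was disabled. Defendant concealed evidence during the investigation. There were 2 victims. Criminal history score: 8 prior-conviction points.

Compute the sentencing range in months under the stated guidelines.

50-57 months

Base offense level for embezzlement: 17.
A1 does not apply.
A2 applies (level before this adjustment is 17 ≥ 15, so +4): 17 + 4 = 21.
A3 applies: 21 − 2 = 19.
A4 does not apply.
A5 applies: 19 + 2 = 21.
A6 applies: 21 − 1 = 20.
A7 applies: 20 + 2 = 22.
Level 22 exceeds the maximum of 21; capped at 21.
Final offense level: 21.
Criminal history: 8 prior points → Category 2 (8).
Level 21 falls in the 19-21 band.
Grid: Level 19-21 × Category 2 = 50-57 months.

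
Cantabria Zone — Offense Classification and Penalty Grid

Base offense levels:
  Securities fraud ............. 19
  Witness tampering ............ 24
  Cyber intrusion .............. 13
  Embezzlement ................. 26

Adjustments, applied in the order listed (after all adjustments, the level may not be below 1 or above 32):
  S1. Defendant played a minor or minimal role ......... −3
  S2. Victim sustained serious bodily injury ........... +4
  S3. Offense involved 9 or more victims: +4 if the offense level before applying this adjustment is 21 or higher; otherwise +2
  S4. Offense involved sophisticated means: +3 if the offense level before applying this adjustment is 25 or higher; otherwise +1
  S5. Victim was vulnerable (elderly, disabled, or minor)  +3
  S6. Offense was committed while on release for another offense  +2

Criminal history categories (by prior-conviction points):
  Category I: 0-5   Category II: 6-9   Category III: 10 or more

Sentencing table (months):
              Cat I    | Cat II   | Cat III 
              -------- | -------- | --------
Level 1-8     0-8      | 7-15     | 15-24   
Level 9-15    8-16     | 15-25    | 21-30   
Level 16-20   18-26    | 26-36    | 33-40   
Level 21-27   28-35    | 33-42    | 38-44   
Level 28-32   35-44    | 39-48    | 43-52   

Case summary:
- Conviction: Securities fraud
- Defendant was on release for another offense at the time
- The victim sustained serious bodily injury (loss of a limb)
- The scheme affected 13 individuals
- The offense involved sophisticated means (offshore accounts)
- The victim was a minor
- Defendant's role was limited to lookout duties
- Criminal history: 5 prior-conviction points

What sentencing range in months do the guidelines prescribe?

35-44 months

Base offense level for securities fraud: 19.
S1 applies: 19 − 3 = 16.
S2 applies: 16 + 4 = 20.
S3 applies (level before this adjustment is 20 < 21, so +2): 20 + 2 = 22.
S4 applies (level before this adjustment is 22 < 25, so +1): 22 + 1 = 23.
S5 applies: 23 + 3 = 26.
S6 applies: 26 + 2 = 28.
Final offense level: 28.
Criminal history: 5 prior points → Category I (0-5).
Level 28 falls in the 28-32 band.
Grid: Level 28-32 × Category I = 35-44 months.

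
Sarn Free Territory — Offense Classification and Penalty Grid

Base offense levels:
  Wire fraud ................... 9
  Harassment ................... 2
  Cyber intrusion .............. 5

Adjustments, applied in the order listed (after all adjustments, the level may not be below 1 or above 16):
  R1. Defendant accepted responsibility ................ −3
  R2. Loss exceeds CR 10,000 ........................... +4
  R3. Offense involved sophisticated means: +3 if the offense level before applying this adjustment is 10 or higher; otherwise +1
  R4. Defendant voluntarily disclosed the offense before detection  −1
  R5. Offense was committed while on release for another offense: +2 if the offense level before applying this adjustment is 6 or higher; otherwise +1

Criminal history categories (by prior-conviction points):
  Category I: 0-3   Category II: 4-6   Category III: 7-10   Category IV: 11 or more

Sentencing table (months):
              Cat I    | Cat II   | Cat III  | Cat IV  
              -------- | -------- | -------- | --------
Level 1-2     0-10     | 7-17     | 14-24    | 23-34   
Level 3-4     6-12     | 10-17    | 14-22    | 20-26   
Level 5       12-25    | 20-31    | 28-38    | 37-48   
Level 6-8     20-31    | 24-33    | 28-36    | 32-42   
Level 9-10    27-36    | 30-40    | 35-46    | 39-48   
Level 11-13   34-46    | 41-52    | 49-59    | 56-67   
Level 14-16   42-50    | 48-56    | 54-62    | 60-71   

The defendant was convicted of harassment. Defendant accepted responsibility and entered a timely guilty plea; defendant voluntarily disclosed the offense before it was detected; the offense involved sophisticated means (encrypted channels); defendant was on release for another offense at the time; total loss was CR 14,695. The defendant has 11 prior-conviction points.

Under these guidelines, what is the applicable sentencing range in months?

Base offense level for harassment: 2.
R1 applies: 2 − 3 = -1.
R2 applies: -1 + 4 = 3.
R3 applies (level before this adjustment is 3 < 10, so +1): 3 + 1 = 4.
R4 applies: 4 − 1 = 3.
R5 applies (level before this adjustment is 3 < 6, so +1): 3 + 1 = 4.
Final offense level: 4.
Criminal history: 11 prior points → Category IV (11+).
Level 4 falls in the 3-4 band.
Grid: Level 3-4 × Category IV = 20-26 months.

20-26 months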